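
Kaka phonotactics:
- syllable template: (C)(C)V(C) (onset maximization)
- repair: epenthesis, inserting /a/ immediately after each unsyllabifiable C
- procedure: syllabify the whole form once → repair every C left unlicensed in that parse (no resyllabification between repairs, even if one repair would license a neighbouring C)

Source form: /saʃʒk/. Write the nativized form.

Under (C)(C)V(C), the unsyllabifiable consonants are /ʒ/, /k/ (at most one coda consonant is licensed; onsets may contain at most 2 consonants).
Inserting the epenthetic vowel yields /ʒ/ → /ʒa/, /k/ → /ka/.

saʃʒaka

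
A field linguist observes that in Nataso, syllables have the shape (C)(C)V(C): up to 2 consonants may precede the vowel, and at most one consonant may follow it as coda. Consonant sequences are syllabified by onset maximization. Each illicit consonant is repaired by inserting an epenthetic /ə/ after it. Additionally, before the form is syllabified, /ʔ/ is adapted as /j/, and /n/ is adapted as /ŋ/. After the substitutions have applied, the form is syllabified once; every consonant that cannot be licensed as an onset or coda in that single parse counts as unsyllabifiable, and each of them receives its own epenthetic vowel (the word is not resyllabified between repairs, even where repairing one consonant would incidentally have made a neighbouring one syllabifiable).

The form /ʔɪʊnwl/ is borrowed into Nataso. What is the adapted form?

Substitution: /ʔ/ → /j/, /n/ → /ŋ/, giving /jɪʊŋwl/.
Under (C)(C)V(C), the unsyllabifiable consonants are /w/, /l/ (at most one coda consonant is licensed; onsets may contain at most 2 consonants).
Inserting the epenthetic vowel yields /w/ → /wə/, /l/ → /lə/.

jɪʊŋwələ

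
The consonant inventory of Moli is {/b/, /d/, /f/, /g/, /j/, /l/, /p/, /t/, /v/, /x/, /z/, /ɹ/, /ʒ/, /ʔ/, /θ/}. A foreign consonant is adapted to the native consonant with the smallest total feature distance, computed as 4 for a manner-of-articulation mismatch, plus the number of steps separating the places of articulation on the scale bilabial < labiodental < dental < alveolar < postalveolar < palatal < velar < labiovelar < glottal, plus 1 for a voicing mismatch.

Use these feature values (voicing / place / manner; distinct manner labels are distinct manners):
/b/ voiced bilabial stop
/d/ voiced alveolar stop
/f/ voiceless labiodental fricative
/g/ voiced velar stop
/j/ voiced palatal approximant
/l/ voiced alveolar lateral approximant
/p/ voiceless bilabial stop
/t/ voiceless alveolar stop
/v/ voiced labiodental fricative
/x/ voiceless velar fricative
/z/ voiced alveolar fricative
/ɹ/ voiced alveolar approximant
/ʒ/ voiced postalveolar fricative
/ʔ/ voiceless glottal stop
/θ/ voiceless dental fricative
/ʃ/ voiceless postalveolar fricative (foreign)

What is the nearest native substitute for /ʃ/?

ʒ

/ʒ/ is closest: same manner (fricative), place distance 0 (postalveolar→postalveolar), voicing differs (+1); total 1. Next closest is /x/ at distance 2.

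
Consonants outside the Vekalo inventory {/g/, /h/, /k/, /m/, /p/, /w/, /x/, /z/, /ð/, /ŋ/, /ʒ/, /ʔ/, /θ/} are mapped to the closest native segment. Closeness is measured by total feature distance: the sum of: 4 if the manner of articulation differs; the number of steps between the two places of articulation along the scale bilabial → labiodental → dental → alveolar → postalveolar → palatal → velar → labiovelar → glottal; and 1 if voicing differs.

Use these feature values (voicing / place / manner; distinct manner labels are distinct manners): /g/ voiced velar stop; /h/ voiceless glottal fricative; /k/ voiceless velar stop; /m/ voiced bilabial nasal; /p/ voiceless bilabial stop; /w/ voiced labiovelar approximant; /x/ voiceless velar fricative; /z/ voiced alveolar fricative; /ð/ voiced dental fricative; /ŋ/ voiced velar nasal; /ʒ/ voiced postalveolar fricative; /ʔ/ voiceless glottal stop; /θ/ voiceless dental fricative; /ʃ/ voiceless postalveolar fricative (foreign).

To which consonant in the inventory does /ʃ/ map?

ʒ

/ʒ/ is closest: same manner (fricative), place distance 0 (postalveolar→postalveolar), voicing differs (+1); total 1. Next closest is /x/ at distance 2.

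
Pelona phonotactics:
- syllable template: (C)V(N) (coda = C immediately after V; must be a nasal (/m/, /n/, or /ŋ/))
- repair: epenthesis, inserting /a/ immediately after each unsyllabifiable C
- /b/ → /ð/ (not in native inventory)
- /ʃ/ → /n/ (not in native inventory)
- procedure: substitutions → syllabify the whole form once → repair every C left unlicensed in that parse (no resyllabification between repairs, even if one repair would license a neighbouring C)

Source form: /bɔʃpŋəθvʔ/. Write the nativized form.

Substitution: /b/ → /ð/, /ʃ/ → /n/, giving /ðɔnpŋəθvʔ/.
Under (C)V(N), the unsyllabifiable consonants are /p/, /θ/, /v/, /ʔ/ (only a nasal (/m/, /n/, or /ŋ/) is licensed in coda position; onsets are limited to one consonant).
Epenthesis after each stranded consonant: /p/ → /pa/, /θ/ → /θa/, /v/ → /va/, /ʔ/ → /ʔa/.

ðɔnpaŋəθavaʔa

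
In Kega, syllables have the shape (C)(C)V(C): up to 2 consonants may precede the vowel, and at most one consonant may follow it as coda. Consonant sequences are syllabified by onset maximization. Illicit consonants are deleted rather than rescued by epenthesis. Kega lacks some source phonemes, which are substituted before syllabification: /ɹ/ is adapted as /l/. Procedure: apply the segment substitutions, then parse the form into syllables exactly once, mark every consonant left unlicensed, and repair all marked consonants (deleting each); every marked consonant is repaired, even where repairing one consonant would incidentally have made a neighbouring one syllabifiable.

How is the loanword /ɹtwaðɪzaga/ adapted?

Substitution: /ɹ/ → /l/, giving /ltwaðɪzaga/.
The consonants /l/ cannot be parsed into a legal (C)(C)V(C) syllable (at most one coda consonant is licensed; onsets may contain at most 2 consonants).
Deleting the stranded consonants removes /l/.

twaðɪzaga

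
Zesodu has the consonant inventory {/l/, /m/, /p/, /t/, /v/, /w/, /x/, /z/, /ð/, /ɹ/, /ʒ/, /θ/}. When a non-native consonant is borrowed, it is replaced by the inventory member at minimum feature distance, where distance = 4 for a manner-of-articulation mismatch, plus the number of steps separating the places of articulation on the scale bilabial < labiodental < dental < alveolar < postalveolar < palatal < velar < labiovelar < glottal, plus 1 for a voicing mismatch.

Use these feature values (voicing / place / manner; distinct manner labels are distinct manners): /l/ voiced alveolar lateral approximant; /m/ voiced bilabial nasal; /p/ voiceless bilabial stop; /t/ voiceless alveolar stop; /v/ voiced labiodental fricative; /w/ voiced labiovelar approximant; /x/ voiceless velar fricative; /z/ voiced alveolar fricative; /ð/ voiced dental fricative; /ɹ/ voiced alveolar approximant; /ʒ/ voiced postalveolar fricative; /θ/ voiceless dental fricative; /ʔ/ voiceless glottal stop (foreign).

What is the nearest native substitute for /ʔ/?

t

/t/ is closest: same manner (stop), place distance 5 (glottal→alveolar), same voicing; total 5. Next closest is /w/ at distance 6.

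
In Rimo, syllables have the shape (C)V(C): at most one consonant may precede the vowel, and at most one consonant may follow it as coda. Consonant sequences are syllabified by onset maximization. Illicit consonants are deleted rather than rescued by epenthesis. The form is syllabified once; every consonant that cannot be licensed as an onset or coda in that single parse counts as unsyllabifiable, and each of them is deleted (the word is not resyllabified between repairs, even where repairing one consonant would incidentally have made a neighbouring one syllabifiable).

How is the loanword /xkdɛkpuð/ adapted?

dɛkpuð

The consonants /x/, /k/ cannot be parsed into a legal (C)V(C) syllable (at most one coda consonant is licensed; onsets are limited to one consonant).
Deleting the stranded consonants removes /x/, /k/.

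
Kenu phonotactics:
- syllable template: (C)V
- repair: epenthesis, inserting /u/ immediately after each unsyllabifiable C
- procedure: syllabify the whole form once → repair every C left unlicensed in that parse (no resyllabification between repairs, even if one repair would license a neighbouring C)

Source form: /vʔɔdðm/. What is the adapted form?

The consonants /v/, /d/, /ð/, /m/ cannot be parsed into a legal (C)V syllable (no codas are permitted; onsets are limited to one consonant).
Epenthesis after each stranded consonant: /v/ → /vu/, /d/ → /du/, /ð/ → /ðu/, /m/ → /mu/.

vuʔɔduðumu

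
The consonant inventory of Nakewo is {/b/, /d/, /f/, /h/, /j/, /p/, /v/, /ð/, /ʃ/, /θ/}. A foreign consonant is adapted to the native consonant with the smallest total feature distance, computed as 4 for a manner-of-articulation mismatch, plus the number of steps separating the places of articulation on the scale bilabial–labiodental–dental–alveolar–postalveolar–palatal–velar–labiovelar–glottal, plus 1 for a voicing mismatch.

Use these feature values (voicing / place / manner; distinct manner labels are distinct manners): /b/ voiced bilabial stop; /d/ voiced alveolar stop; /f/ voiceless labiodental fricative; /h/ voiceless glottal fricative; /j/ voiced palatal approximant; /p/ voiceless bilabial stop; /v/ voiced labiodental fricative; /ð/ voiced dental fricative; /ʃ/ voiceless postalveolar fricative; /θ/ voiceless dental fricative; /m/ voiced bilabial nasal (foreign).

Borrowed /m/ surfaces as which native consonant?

/b/ is closest: manner differs (nasal→stop, +4), place distance 0 (bilabial→bilabial), same voicing; total 4. Next closest is /p/ at distance 5.

b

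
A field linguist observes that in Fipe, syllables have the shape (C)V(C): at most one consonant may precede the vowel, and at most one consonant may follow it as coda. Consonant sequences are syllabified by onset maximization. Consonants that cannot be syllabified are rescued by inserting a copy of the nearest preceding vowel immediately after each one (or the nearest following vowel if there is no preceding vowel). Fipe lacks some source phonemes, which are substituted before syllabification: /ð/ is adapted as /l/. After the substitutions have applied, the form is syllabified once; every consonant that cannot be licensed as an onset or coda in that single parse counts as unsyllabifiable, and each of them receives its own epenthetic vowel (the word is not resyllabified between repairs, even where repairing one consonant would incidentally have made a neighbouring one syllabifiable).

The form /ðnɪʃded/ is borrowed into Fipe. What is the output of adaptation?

lɪnɪʃded

Substitution: /ð/ → /l/, giving /lnɪʃded/.
Syllabifying with onset maximization leaves /l/ stranded (at most one coda consonant is licensed; onsets are limited to one consonant).
Inserting the epenthetic vowel yields /l/ → /lɪ/.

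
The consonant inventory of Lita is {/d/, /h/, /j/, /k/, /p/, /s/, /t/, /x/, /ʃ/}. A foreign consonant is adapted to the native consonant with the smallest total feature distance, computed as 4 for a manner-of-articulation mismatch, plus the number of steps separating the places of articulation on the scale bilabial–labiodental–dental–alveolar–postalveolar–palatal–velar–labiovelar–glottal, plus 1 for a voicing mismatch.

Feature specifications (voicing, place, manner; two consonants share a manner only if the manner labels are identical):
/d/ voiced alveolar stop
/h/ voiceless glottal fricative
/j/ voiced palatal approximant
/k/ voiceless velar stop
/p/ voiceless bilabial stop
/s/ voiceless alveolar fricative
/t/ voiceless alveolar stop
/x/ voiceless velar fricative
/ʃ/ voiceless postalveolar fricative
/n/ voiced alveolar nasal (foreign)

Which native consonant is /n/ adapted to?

d

/d/ is closest: manner differs (nasal→stop, +4), place distance 0 (alveolar→alveolar), same voicing; total 4. Next closest is /s/ at distance 5.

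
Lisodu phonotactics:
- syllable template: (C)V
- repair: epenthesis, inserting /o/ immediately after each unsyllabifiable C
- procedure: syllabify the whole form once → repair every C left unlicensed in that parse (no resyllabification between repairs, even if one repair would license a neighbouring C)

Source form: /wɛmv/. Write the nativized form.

Syllabifying with onset maximization leaves /m/, /v/ stranded (no codas are permitted; onsets are limited to one consonant).
Inserting the epenthetic vowel yields /m/ → /mo/, /v/ → /vo/.

wɛmovo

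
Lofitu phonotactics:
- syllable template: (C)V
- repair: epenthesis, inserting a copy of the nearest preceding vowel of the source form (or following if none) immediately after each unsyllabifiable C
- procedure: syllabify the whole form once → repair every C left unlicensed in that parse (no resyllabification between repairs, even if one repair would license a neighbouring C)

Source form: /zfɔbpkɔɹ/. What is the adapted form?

Under (C)V, the unsyllabifiable consonants are /z/, /b/, /p/, /ɹ/ (no codas are permitted; onsets are limited to one consonant).
Epenthesis after each stranded consonant: /z/ → /zɔ/, /b/ → /bɔ/, /p/ → /pɔ/, /ɹ/ → /ɹɔ/.

zɔfɔbɔpɔkɔɹɔ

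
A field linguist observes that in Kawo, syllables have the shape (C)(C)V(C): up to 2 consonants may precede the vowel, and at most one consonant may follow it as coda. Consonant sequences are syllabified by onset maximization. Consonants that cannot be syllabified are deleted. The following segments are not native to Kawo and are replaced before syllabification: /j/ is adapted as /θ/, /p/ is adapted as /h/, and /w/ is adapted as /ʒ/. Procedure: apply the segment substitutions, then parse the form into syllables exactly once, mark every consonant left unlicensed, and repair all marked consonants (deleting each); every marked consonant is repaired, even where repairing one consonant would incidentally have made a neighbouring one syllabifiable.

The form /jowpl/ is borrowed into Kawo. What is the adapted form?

Substitution: /j/ → /θ/, /w/ → /ʒ/, /p/ → /h/, giving /θoʒhl/.
The consonants /h/, /l/ cannot be parsed into a legal (C)(C)V(C) syllable (at most one coda consonant is licensed; onsets may contain at most 2 consonants).
Deleting the stranded consonants removes /h/, /l/.

θoʒ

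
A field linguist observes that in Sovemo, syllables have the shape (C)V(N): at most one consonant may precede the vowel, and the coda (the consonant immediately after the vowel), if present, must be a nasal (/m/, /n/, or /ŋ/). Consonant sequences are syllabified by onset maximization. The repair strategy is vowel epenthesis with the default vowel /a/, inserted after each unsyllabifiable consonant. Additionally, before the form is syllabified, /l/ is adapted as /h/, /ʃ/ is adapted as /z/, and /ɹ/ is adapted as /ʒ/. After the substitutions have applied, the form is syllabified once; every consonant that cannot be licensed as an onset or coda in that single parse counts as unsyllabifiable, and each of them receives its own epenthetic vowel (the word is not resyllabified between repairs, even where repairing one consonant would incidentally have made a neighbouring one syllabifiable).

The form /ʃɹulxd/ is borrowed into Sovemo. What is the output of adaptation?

zaʒuhaxada

Substitution: /ʃ/ → /z/, /ɹ/ → /ʒ/, /l/ → /h/, giving /zʒuhxd/.
Syllabifying with onset maximization leaves /z/, /h/, /x/, /d/ stranded (only a nasal (/m/, /n/, or /ŋ/) is licensed in coda position; onsets are limited to one consonant).
Epenthesis after each stranded consonant: /z/ → /za/, /h/ → /ha/, /x/ → /xa/, /d/ → /da/.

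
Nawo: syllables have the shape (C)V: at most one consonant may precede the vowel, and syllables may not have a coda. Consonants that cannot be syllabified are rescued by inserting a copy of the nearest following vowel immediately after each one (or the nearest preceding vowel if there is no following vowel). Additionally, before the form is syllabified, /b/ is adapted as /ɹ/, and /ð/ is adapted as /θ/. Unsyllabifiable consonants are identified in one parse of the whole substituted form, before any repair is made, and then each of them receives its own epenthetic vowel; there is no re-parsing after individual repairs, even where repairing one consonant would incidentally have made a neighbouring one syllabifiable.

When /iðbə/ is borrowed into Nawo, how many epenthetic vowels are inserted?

1

After substitution the input is /iθɹə/.
The unsyllabifiable consonants are /θ/; each receives one epenthetic vowel.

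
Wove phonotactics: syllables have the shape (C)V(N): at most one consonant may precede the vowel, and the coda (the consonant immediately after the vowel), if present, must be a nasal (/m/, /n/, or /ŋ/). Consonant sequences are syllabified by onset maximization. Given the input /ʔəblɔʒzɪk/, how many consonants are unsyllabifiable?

3

Syllabifying with onset maximization leaves /b/, /ʒ/, /k/ stranded (only a nasal (/m/, /n/, or /ŋ/) is licensed in coda position; onsets are limited to one consonant).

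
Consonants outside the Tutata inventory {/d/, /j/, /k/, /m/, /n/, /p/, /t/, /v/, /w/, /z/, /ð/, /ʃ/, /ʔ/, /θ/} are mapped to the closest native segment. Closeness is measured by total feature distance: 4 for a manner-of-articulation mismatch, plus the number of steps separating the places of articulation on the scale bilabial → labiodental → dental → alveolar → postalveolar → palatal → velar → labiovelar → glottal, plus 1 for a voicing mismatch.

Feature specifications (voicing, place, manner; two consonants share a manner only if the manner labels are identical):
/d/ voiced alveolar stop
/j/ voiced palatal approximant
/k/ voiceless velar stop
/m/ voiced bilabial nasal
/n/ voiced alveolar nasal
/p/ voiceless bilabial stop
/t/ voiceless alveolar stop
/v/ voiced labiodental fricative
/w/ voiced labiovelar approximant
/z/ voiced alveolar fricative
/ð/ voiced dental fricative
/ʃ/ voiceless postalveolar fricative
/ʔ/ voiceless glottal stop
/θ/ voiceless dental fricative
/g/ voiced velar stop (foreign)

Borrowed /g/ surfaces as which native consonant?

/k/ is closest: same manner (stop), place distance 0 (velar→velar), voicing differs (+1); total 1. Next closest is /d/ at distance 3.

k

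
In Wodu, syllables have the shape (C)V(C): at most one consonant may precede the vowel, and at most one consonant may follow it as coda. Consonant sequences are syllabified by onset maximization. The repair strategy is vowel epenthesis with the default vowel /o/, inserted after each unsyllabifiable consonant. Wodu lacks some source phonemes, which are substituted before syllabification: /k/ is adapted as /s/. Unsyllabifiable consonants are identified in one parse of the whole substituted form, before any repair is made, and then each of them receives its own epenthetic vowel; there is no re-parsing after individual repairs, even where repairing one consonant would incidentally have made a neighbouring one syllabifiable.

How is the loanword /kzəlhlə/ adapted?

Substitution: /k/ → /s/, giving /szəlhlə/.
The consonants /s/, /h/ cannot be parsed into a legal (C)V(C) syllable (at most one coda consonant is licensed; onsets are limited to one consonant).
Inserting the epenthetic vowel yields /s/ → /so/, /h/ → /ho/.

sozəlholə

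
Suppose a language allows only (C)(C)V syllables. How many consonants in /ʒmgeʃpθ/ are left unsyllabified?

4

Syllabifying with onset maximization leaves /ʒ/, /ʃ/, /p/, /θ/ stranded (no codas are permitted; onsets may contain at most 2 consonants).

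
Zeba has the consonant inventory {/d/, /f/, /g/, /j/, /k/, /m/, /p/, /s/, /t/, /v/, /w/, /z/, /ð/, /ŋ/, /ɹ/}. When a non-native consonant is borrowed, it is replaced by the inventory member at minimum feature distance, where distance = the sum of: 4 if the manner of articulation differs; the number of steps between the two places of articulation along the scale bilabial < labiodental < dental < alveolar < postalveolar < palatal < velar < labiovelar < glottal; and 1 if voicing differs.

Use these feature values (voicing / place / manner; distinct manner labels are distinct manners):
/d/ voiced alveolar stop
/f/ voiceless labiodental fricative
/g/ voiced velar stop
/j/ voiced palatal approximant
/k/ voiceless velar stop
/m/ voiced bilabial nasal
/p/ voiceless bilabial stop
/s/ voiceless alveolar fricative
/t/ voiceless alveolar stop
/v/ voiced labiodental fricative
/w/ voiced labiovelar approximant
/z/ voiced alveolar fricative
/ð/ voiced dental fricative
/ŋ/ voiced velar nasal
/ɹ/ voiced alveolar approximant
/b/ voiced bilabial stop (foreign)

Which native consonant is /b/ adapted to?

/p/ is closest: same manner (stop), place distance 0 (bilabial→bilabial), voicing differs (+1); total 1. Next closest is /d/ at distance 3.

p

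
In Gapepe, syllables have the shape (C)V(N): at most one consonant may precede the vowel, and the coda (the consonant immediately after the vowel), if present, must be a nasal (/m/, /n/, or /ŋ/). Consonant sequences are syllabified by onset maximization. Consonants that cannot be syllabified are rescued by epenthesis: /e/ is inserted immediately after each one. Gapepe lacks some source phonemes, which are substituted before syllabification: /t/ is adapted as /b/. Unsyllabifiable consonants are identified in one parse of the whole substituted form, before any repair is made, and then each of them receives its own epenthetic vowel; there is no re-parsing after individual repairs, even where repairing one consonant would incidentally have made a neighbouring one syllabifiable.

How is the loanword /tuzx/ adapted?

buzexe

Substitution: /t/ → /b/, giving /buzx/.
Syllabifying with onset maximization leaves /z/, /x/ stranded (only a nasal (/m/, /n/, or /ŋ/) is licensed in coda position; onsets are limited to one consonant).
Epenthesis after each stranded consonant: /z/ → /ze/, /x/ → /xe/.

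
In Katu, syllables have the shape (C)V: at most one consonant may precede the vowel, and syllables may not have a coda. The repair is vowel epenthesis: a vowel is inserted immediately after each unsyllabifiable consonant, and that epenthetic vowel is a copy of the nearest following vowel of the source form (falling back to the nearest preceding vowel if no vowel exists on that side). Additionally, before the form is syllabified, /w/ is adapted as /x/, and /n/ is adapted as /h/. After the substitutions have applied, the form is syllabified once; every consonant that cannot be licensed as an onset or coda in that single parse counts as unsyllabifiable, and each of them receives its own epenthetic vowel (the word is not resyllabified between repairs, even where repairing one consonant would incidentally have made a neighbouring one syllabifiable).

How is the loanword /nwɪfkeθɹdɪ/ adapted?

Substitution: /n/ → /h/, /w/ → /x/, giving /hxɪfkeθɹdɪ/.
The consonants /h/, /f/, /θ/, /ɹ/ cannot be parsed into a legal (C)V syllable (no codas are permitted; onsets are limited to one consonant).
Inserting the epenthetic vowel yields /h/ → /hɪ/, /f/ → /fe/, /θ/ → /θɪ/, /ɹ/ → /ɹɪ/.

hɪxɪfekeθɪɹɪdɪ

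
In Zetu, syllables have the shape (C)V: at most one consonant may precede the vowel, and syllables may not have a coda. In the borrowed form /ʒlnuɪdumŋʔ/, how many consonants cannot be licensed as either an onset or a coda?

The consonants /ʒ/, /l/, /m/, /ŋ/, /ʔ/ cannot be parsed into a legal (C)V syllable (no codas are permitted; onsets are limited to one consonant).

5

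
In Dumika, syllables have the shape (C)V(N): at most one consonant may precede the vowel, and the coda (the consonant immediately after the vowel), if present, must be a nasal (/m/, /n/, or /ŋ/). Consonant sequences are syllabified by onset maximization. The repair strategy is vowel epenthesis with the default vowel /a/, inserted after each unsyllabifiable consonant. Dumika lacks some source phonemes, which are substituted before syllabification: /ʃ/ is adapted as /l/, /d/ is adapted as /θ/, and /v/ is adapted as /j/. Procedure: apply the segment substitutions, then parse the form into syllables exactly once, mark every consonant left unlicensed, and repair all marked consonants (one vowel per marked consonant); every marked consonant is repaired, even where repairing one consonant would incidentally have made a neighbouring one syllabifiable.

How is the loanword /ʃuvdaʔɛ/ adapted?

Substitution: /ʃ/ → /l/, /v/ → /j/, /d/ → /θ/, giving /lujθaʔɛ/.
Syllabifying with onset maximization leaves /j/ stranded (only a nasal (/m/, /n/, or /ŋ/) is licensed in coda position; onsets are limited to one consonant).
Epenthesis after each stranded consonant: /j/ → /ja/.

lujaθaʔɛ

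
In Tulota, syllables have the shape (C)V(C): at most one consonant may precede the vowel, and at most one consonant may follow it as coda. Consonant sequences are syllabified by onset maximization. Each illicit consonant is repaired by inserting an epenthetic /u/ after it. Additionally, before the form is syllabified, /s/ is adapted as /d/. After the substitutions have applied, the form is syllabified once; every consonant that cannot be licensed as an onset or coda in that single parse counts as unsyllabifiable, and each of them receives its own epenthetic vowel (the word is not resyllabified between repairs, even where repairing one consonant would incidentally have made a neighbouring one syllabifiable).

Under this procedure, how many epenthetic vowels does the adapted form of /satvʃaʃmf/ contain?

After substitution the input is /datvʃaʃmf/.
The unsyllabifiable consonants are /v/, /m/, /f/; each receives one epenthetic vowel.

3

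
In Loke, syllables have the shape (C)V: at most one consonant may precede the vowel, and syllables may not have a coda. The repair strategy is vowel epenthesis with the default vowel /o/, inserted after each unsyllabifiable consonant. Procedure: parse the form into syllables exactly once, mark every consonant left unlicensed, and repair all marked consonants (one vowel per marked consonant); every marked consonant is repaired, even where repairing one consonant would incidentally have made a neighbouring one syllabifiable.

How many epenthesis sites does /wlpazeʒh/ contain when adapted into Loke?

4

The unsyllabifiable consonants are /w/, /l/, /ʒ/, /h/; each receives one epenthetic vowel.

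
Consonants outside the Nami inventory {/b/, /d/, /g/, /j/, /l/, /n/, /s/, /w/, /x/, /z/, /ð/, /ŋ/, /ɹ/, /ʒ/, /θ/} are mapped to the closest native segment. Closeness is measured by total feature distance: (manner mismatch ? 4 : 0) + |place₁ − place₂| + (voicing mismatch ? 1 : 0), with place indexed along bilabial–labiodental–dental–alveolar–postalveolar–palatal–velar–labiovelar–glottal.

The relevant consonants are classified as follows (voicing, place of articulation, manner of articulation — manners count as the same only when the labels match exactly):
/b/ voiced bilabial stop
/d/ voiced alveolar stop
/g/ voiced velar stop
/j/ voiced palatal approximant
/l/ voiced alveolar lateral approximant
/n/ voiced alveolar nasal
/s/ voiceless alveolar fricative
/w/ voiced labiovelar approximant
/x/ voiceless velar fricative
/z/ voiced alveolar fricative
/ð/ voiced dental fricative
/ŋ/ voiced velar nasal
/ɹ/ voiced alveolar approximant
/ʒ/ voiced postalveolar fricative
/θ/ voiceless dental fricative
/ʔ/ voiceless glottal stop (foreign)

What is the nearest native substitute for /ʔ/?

g

/g/ is closest: same manner (stop), place distance 2 (glottal→velar), voicing differs (+1); total 3. Next closest is /d/ at distance 6.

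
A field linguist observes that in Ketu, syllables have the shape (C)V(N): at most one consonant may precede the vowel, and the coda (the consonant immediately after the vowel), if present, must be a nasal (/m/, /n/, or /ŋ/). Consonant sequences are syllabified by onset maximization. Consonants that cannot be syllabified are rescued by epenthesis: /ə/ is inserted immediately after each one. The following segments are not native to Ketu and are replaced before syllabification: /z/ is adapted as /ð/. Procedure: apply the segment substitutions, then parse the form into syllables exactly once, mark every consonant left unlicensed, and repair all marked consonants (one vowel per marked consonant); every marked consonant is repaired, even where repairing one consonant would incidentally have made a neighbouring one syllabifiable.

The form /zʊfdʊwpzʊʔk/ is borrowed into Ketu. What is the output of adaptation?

ðʊfədʊwəpəðʊʔəkə

Substitution: /z/ → /ð/, giving /ðʊfdʊwpðʊʔk/.
The consonants /f/, /w/, /p/, /ʔ/, /k/ cannot be parsed into a legal (C)V(N) syllable (only a nasal (/m/, /n/, or /ŋ/) is licensed in coda position; onsets are limited to one consonant).
Each unlicensed consonant becomes the onset of a new syllable: /f/ → /fə/, /w/ → /wə/, /p/ → /pə/, /ʔ/ → /ʔə/, /k/ → /kə/.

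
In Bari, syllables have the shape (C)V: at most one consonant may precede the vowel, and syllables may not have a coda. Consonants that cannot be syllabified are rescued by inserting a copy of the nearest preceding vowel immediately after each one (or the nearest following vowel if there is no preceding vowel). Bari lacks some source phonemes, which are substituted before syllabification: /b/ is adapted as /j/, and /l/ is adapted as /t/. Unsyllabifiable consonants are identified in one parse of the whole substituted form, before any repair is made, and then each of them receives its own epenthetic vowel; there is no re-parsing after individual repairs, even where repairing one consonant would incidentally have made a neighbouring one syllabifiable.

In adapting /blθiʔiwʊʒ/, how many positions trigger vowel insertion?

3

After substitution the input is /jtθiʔiwʊʒ/.
The unsyllabifiable consonants are /j/, /t/, /ʒ/; each receives one epenthetic vowel.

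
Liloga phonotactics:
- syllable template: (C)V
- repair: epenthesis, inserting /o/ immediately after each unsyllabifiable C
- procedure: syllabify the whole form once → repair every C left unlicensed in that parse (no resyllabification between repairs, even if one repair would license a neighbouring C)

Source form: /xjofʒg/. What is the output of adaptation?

Under (C)V, the unsyllabifiable consonants are /x/, /f/, /ʒ/, /g/ (no codas are permitted; onsets are limited to one consonant).
Inserting the epenthetic vowel yields /x/ → /xo/, /f/ → /fo/, /ʒ/ → /ʒo/, /g/ → /go/.

xojofoʒogo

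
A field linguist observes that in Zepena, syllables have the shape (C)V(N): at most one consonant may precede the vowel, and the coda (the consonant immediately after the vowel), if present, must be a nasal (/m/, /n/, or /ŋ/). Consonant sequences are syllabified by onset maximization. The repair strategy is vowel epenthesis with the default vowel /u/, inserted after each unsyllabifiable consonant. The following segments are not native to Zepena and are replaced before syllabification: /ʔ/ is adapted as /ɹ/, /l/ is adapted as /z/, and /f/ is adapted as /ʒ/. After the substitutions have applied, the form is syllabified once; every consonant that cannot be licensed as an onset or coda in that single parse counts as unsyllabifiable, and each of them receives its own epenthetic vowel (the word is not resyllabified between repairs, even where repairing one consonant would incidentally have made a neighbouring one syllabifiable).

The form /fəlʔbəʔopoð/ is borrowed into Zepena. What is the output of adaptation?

Substitution: /f/ → /ʒ/, /l/ → /z/, /ʔ/ → /ɹ/, giving /ʒəzɹbəɹopoð/.
Syllabifying with onset maximization leaves /z/, /ɹ/, /ð/ stranded (only a nasal (/m/, /n/, or /ŋ/) is licensed in coda position; onsets are limited to one consonant).
Each unlicensed consonant becomes the onset of a new syllable: /z/ → /zu/, /ɹ/ → /ɹu/, /ð/ → /ðu/.

ʒəzuɹubəɹopoðu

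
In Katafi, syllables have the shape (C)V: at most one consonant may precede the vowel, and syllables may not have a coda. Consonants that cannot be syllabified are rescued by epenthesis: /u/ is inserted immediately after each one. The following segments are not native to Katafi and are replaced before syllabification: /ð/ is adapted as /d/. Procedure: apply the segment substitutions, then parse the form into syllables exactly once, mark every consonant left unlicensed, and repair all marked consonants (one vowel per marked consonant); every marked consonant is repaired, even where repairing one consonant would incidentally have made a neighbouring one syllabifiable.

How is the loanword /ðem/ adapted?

demu

Substitution: /ð/ → /d/, giving /dem/.
The consonants /m/ cannot be parsed into a legal (C)V syllable (no codas are permitted; onsets are limited to one consonant).
Each unlicensed consonant becomes the onset of a new syllable: /m/ → /mu/.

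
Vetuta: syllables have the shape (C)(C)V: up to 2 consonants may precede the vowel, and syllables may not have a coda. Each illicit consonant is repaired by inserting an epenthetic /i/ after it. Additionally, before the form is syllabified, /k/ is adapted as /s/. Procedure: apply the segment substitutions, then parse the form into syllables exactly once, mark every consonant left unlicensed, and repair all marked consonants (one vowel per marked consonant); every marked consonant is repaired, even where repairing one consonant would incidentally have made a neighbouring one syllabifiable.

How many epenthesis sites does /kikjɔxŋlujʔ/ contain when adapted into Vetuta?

After substitution the input is /sisjɔxŋlujʔ/.
The unsyllabifiable consonants are /x/, /j/, /ʔ/; each receives one epenthetic vowel.

3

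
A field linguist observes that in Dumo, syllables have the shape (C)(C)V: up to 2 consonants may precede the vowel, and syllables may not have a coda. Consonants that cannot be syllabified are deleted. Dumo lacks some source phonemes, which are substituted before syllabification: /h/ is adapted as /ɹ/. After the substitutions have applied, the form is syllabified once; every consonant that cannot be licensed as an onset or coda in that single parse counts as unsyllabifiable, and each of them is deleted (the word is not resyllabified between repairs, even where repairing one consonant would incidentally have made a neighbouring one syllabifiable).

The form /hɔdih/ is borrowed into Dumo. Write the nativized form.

Substitution: /h/ → /ɹ/, giving /ɹɔdiɹ/.
The consonants /ɹ/ cannot be parsed into a legal (C)(C)V syllable (no codas are permitted; onsets may contain at most 2 consonants).
Deleting the stranded consonants removes /ɹ/.

ɹɔdi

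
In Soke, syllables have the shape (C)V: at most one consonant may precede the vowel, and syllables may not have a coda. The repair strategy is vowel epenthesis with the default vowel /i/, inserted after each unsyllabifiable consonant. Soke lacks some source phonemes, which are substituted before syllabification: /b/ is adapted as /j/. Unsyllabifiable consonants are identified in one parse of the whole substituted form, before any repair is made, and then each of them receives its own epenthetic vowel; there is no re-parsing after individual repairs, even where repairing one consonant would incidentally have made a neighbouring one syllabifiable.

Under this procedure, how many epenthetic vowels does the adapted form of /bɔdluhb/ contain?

After substitution the input is /jɔdluhj/.
The unsyllabifiable consonants are /d/, /h/, /j/; each receives one epenthetic vowel.

3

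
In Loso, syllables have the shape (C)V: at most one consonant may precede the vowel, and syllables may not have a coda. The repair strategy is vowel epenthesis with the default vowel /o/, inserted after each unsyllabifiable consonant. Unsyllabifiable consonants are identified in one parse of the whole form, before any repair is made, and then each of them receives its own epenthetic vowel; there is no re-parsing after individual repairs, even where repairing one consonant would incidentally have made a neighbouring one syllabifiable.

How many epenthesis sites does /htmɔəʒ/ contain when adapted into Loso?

3

The unsyllabifiable consonants are /h/, /t/, /ʒ/; each receives one epenthetic vowel.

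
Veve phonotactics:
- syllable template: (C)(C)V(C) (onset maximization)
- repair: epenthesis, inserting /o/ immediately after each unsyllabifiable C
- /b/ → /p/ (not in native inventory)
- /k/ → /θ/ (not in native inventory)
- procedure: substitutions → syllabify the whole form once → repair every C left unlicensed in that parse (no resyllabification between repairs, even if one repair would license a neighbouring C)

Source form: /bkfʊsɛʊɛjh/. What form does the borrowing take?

poθfʊsɛʊɛjho

Substitution: /b/ → /p/, /k/ → /θ/, giving /pθfʊsɛʊɛjh/.
The consonants /p/, /h/ cannot be parsed into a legal (C)(C)V(C) syllable (at most one coda consonant is licensed; onsets may contain at most 2 consonants).
Epenthesis after each stranded consonant: /p/ → /po/, /h/ → /ho/.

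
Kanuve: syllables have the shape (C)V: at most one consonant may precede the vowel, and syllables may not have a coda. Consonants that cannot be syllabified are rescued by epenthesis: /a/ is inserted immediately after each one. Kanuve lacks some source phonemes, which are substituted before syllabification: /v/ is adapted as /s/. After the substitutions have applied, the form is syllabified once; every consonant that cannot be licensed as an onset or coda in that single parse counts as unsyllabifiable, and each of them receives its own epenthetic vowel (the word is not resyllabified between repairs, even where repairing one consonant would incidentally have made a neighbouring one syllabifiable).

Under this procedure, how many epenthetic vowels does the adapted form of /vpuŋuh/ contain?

2

After substitution the input is /spuŋuh/.
The unsyllabifiable consonants are /s/, /h/; each receives one epenthetic vowel.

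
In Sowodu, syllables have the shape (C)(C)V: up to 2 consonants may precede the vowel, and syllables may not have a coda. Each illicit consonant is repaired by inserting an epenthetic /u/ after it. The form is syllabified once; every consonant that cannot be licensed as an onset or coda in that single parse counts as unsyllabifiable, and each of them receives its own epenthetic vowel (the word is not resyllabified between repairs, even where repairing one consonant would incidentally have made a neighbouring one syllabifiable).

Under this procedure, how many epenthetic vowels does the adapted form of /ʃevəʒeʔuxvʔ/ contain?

The unsyllabifiable consonants are /x/, /v/, /ʔ/; each receives one epenthetic vowel.

3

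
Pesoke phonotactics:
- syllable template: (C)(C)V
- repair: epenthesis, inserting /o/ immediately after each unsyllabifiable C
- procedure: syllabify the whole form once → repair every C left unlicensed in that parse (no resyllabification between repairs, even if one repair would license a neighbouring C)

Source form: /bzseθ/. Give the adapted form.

bozseθo

Syllabifying with onset maximization leaves /b/, /θ/ stranded (no codas are permitted; onsets may contain at most 2 consonants).
Epenthesis after each stranded consonant: /b/ → /bo/, /θ/ → /θo/.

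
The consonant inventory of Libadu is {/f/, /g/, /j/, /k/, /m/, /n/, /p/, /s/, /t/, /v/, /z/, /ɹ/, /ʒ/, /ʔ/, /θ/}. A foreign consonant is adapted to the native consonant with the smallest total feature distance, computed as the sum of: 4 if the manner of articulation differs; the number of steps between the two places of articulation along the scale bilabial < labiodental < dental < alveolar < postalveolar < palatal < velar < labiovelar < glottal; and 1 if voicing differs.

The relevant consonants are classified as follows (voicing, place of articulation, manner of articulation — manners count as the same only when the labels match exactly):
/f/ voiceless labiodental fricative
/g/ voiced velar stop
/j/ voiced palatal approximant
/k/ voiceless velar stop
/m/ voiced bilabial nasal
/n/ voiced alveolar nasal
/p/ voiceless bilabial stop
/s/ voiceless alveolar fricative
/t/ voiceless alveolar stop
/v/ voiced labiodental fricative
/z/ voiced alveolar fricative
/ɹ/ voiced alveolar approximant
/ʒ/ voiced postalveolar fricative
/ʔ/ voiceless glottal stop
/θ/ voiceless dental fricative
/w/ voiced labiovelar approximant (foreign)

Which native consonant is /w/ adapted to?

/j/ is closest: same manner (approximant), place distance 2 (labiovelar→palatal), same voicing; total 2. Next closest is /ɹ/ at distance 4.

j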